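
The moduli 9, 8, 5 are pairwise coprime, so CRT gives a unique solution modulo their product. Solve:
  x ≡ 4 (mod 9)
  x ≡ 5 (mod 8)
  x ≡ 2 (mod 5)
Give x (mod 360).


Moduli 9, 8, 5 are pairwise coprime; by CRT there is a unique solution modulo M = 9 · 8 · 5 = 360.
Solve pairwise, accumulating the modulus:
  Start with x ≡ 4 (mod 9).
  Combine with x ≡ 5 (mod 8): since gcd(9, 8) = 1, we get a unique residue mod 72.
    Write x = 4 + 9·t and substitute into x ≡ 5 (mod 8): 9·t ≡ 5 − 4 = 1 (mod 8).
    Reduce coefficients mod 8: 1·t ≡ 1 (mod 8).
    So t ≡ 1 (mod 8).
    Then x = 4 + 9·1 = 13, valid modulo lcm(9, 8) = 72: x ≡ 13 (mod 72).
  Combine with x ≡ 2 (mod 5): since gcd(72, 5) = 1, we get a unique residue mod 360.
    Write x = 13 + 72·t and substitute into x ≡ 2 (mod 5): 72·t ≡ 2 − 13 = -11 (mod 5).
    Reduce coefficients mod 5: 2·t ≡ 4 (mod 5).
    The inverse of 2 mod 5 is 3 (since 2·3 = 6 = 1·5 + 1), so t ≡ 3·4 = 12 ≡ 2 (mod 5).
    Then x = 13 + 72·2 = 157, valid modulo lcm(72, 5) = 360: x ≡ 157 (mod 360).
Verify: 157 mod 9 = 4 ✓, 157 mod 8 = 5 ✓, 157 mod 5 = 2 ✓.

x ≡ 157 (mod 360).


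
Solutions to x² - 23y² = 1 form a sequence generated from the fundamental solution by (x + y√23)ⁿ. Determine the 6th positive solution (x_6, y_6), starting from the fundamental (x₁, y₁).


Step 1: Find the fundamental solution (x₁, y₁) of x² - 23y² = 1.
  Expand √23 as a continued fraction. a₀ = ⌊√23⌋ = 4; iterate m_{k+1} = d_k·a_k − m_k, d_{k+1} = (23 − m_{k+1}²)/d_k, a_{k+1} = ⌊(a₀ + m_{k+1})/d_{k+1}⌋ (starting m₀ = 0, d₀ = 1), with convergents p_k = a_k·p_{k-1} + p_{k-2}, q_k = a_k·q_{k-1} + q_{k-2} (p₋₁ = 1, q₋₁ = 0):
  k = 0: a₀ = 4; p₀/q₀ = 4/1; p₀² − 23·q₀² = 16 − 23 = -7.
  k = 1: m = 4, d = 7, a = ⌊(4 + 4)/7⌋ = 1; p/q = (1·4 + 1)/(1·1 + 0) = 5/1; p² − 23·q² = 25 − 23 = 2.
  k = 2: m = 3, d = 2, a = ⌊(4 + 3)/2⌋ = 3; p/q = (3·5 + 4)/(3·1 + 1) = 19/4; p² − 23·q² = 361 − 368 = -7.
  k = 3: m = 3, d = 7, a = ⌊(4 + 3)/7⌋ = 1; p/q = (1·19 + 5)/(1·4 + 1) = 24/5; p² − 23·q² = 576 − 575 = 1.
  The first convergent with p² − 23·q² = 1 gives the fundamental solution (x₁, y₁) = (24, 5).
Step 2: Apply the recurrence (x_{n+1}, y_{n+1}) = (x₁x_n + 23y₁y_n, x₁y_n + y₁x_n) repeatedly.
  From (x_1, y_1) = (24, 5): x_2 = 24·24 + 23·5·5 = 1151; y_2 = 24·5 + 5·24 = 240.
  From (x_2, y_2) = (1151, 240): x_3 = 24·1151 + 23·5·240 = 55224; y_3 = 24·240 + 5·1151 = 11515.
  From (x_3, y_3) = (55224, 11515): x_4 = 24·55224 + 23·5·11515 = 2649601; y_4 = 24·11515 + 5·55224 = 552480.
  From (x_4, y_4) = (2649601, 552480): x_5 = 24·2649601 + 23·5·552480 = 127125624; y_5 = 24·552480 + 5·2649601 = 26507525.
  From (x_5, y_5) = (127125624, 26507525): x_6 = 24·127125624 + 23·5·26507525 = 6099380351; y_6 = 24·26507525 + 5·127125624 = 1271808720.
Step 3: Verify x_6² - 23·y_6² = 37202440666164883201 - 37202440666164883200 = 1 (should be 1). ✓

(x_1, y_1) = (24, 5); (x_6, y_6) = (6099380351, 1271808720).


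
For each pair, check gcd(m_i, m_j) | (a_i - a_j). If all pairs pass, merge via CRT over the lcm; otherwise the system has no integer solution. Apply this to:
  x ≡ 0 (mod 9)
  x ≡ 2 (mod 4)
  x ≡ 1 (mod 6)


Moduli 9, 4, 6 are not pairwise coprime, so CRT works modulo lcm(m_i) when all pairwise compatibility conditions hold.
Pairwise compatibility: gcd(m_i, m_j) must divide a_i - a_j for every pair.
Merge one congruence at a time:
  Start: x ≡ 0 (mod 9).
  Combine with x ≡ 2 (mod 4): gcd(9, 4) = 1; 2 - 0 = 2, which IS divisible by 1, so compatible.
    Write x = 0 + 9·t and substitute into x ≡ 2 (mod 4): 9·t ≡ 2 − 0 = 2 (mod 4).
    Reduce coefficients mod 4: 1·t ≡ 2 (mod 4).
    So t ≡ 2 (mod 4).
    Then x = 0 + 9·2 = 18, valid modulo lcm(9, 4) = 36: x ≡ 18 (mod 36).
  Combine with x ≡ 1 (mod 6): gcd(36, 6) = 6, and 1 - 18 = -17 is NOT divisible by 6.
    ⇒ system is inconsistent (no integer solution).

No solution (the system is inconsistent).


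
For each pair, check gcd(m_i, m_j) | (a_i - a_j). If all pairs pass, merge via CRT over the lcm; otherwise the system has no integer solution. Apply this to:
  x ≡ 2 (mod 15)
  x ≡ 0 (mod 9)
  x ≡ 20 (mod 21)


Moduli 15, 9, 21 are not pairwise coprime, so CRT works modulo lcm(m_i) when all pairwise compatibility conditions hold.
Pairwise compatibility: gcd(m_i, m_j) must divide a_i - a_j for every pair.
Merge one congruence at a time:
  Start: x ≡ 2 (mod 15).
  Combine with x ≡ 0 (mod 9): gcd(15, 9) = 3, and 0 - 2 = -2 is NOT divisible by 3.
    ⇒ system is inconsistent (no integer solution).

No solution (the system is inconsistent).


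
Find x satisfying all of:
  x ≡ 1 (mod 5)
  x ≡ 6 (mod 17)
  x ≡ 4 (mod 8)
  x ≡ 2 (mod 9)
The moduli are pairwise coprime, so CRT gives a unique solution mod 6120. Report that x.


Product of moduli M = 5 · 17 · 8 · 9 = 6120.
Merge one congruence at a time:
  Start: x ≡ 1 (mod 5).
  Combine with x ≡ 6 (mod 17); new modulus lcm = 85.
    Write x = 1 + 5·t and substitute into x ≡ 6 (mod 17): 5·t ≡ 6 − 1 = 5 (mod 17).
    The inverse of 5 mod 17 is 7 (since 5·7 = 35 = 2·17 + 1), so t ≡ 7·5 = 35 ≡ 1 (mod 17).
    Then x = 1 + 5·1 = 6, valid modulo lcm(5, 17) = 85: x ≡ 6 (mod 85).
  Combine with x ≡ 4 (mod 8); new modulus lcm = 680.
    Write x = 6 + 85·t and substitute into x ≡ 4 (mod 8): 85·t ≡ 4 − 6 = -2 (mod 8).
    Reduce coefficients mod 8: 5·t ≡ 6 (mod 8).
    The inverse of 5 mod 8 is 5 (since 5·5 = 25 = 3·8 + 1), so t ≡ 5·6 = 30 ≡ 6 (mod 8).
    Then x = 6 + 85·6 = 516, valid modulo lcm(85, 8) = 680: x ≡ 516 (mod 680).
  Combine with x ≡ 2 (mod 9); new modulus lcm = 6120.
    Write x = 516 + 680·t and substitute into x ≡ 2 (mod 9): 680·t ≡ 2 − 516 = -514 (mod 9).
    Reduce coefficients mod 9: 5·t ≡ 8 (mod 9).
    The inverse of 5 mod 9 is 2 (since 5·2 = 10 = 1·9 + 1), so t ≡ 2·8 = 16 ≡ 7 (mod 9).
    Then x = 516 + 680·7 = 5276, valid modulo lcm(680, 9) = 6120: x ≡ 5276 (mod 6120).
Verify against each original: 5276 mod 5 = 1, 5276 mod 17 = 6, 5276 mod 8 = 4, 5276 mod 9 = 2.

x ≡ 5276 (mod 6120).


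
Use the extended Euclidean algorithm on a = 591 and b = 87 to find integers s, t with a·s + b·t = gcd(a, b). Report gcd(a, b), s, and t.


Euclidean algorithm on (591, 87) — divide until remainder is 0:
  591 = 6 · 87 + 69
  87 = 1 · 69 + 18
  69 = 3 · 18 + 15
  18 = 1 · 15 + 3
  15 = 5 · 3 + 0
gcd(591, 87) = 3.
Track Bezout coefficients alongside the remainders: start with r₀ = 591 = a·1 + b·0 (s = 1, t = 0) and r₁ = 87 = a·0 + b·1 (s = 0, t = 1); each new remainder r_{k+1} = r_{k-1} − q_k·r_k inherits s_{k+1} = s_{k-1} − q_k·s_k, t_{k+1} = t_{k-1} − q_k·t_k, so r_k = a·s_k + b·t_k at every step:
  q = 6: r = 69, s = 1 − 6·0 = 1, t = 0 − 6·1 = -6  (check: 591·1 + 87·(-6) = 69)
  q = 1: r = 18, s = 0 − 1·1 = -1, t = 1 − 1·(-6) = 7  (check: 591·(-1) + 87·7 = 18)
  q = 3: r = 15, s = 1 − 3·(-1) = 4, t = -6 − 3·7 = -27  (check: 591·4 + 87·(-27) = 15)
  q = 1: r = 3, s = -1 − 1·4 = -5, t = 7 − 1·(-27) = 34  (check: 591·(-5) + 87·34 = 3)
The row with r = 3 (the gcd) gives the Bezout coefficients s = -5, t = 34.
Result: 591 · (-5) + 87 · (34) = 3.

gcd(591, 87) = 3; s = -5, t = 34 (check: 591·(-5) + 87·34 = 3).


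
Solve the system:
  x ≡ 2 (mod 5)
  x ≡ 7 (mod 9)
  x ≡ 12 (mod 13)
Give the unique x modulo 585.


Moduli 5, 9, 13 are pairwise coprime; by CRT there is a unique solution modulo M = 5 · 9 · 13 = 585.
Solve pairwise, accumulating the modulus:
  Start with x ≡ 2 (mod 5).
  Combine with x ≡ 7 (mod 9): since gcd(5, 9) = 1, we get a unique residue mod 45.
    Write x = 2 + 5·t and substitute into x ≡ 7 (mod 9): 5·t ≡ 7 − 2 = 5 (mod 9).
    The inverse of 5 mod 9 is 2 (since 5·2 = 10 = 1·9 + 1), so t ≡ 2·5 = 10 ≡ 1 (mod 9).
    Then x = 2 + 5·1 = 7, valid modulo lcm(5, 9) = 45: x ≡ 7 (mod 45).
  Combine with x ≡ 12 (mod 13): since gcd(45, 13) = 1, we get a unique residue mod 585.
    Write x = 7 + 45·t and substitute into x ≡ 12 (mod 13): 45·t ≡ 12 − 7 = 5 (mod 13).
    Reduce coefficients mod 13: 6·t ≡ 5 (mod 13).
    The inverse of 6 mod 13 is 11 (since 6·11 = 66 = 5·13 + 1), so t ≡ 11·5 = 55 ≡ 3 (mod 13).
    Then x = 7 + 45·3 = 142, valid modulo lcm(45, 13) = 585: x ≡ 142 (mod 585).
Verify: 142 mod 5 = 2 ✓, 142 mod 9 = 7 ✓, 142 mod 13 = 12 ✓.

x ≡ 142 (mod 585).


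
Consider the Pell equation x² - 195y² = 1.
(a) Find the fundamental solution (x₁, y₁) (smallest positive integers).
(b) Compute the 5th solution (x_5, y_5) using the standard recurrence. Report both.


Step 1: Find the fundamental solution (x₁, y₁) of x² - 195y² = 1.
  Expand √195 as a continued fraction. a₀ = ⌊√195⌋ = 13; iterate m_{k+1} = d_k·a_k − m_k, d_{k+1} = (195 − m_{k+1}²)/d_k, a_{k+1} = ⌊(a₀ + m_{k+1})/d_{k+1}⌋ (starting m₀ = 0, d₀ = 1), with convergents p_k = a_k·p_{k-1} + p_{k-2}, q_k = a_k·q_{k-1} + q_{k-2} (p₋₁ = 1, q₋₁ = 0):
  k = 0: a₀ = 13; p₀/q₀ = 13/1; p₀² − 195·q₀² = 169 − 195 = -26.
  k = 1: m = 13, d = 26, a = ⌊(13 + 13)/26⌋ = 1; p/q = (1·13 + 1)/(1·1 + 0) = 14/1; p² − 195·q² = 196 − 195 = 1.
  The first convergent with p² − 195·q² = 1 gives the fundamental solution (x₁, y₁) = (14, 1).
Step 2: Apply the recurrence (x_{n+1}, y_{n+1}) = (x₁x_n + 195y₁y_n, x₁y_n + y₁x_n) repeatedly.
  From (x_1, y_1) = (14, 1): x_2 = 14·14 + 195·1·1 = 391; y_2 = 14·1 + 1·14 = 28.
  From (x_2, y_2) = (391, 28): x_3 = 14·391 + 195·1·28 = 10934; y_3 = 14·28 + 1·391 = 783.
  From (x_3, y_3) = (10934, 783): x_4 = 14·10934 + 195·1·783 = 305761; y_4 = 14·783 + 1·10934 = 21896.
  From (x_4, y_4) = (305761, 21896): x_5 = 14·305761 + 195·1·21896 = 8550374; y_5 = 14·21896 + 1·305761 = 612305.
Step 3: Verify x_5² - 195·y_5² = 73108895539876 - 73108895539875 = 1 (should be 1). ✓

(x_1, y_1) = (14, 1); (x_5, y_5) = (8550374, 612305).


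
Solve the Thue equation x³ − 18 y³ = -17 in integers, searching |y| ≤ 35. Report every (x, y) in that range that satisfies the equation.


The equation is x³ - 18y³ = -17. For fixed y, x³ = 18·y³ − 17, so a solution requires the RHS to be a perfect cube.
Strategy: iterate y from -35 to 35, compute RHS = 18·y³ − 17, and check whether it is a (positive or negative) perfect cube.
Check small values of y:
  y = 0: RHS = -17 is not a perfect cube.
  y = 1: RHS = 1 = (1)³ ⇒ x = 1 works.
  y = -1: RHS = -35 is not a perfect cube.
  y = 2: RHS = 127 is not a perfect cube.
  y = -2: RHS = -161 is not a perfect cube.
  y = 3: RHS = 469 is not a perfect cube.
  y = -3: RHS = -503 is not a perfect cube.
Continuing the search up to |y| = 35 finds no further solutions beyond those listed.
Collected solutions: (1, 1).

Solutions (with |y| ≤ 35): (1, 1).


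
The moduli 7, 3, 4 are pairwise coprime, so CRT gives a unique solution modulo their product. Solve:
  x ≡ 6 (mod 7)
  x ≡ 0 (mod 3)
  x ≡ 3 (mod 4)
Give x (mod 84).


Moduli 7, 3, 4 are pairwise coprime; by CRT there is a unique solution modulo M = 7 · 3 · 4 = 84.
Solve pairwise, accumulating the modulus:
  Start with x ≡ 6 (mod 7).
  Combine with x ≡ 0 (mod 3): since gcd(7, 3) = 1, we get a unique residue mod 21.
    Write x = 6 + 7·t and substitute into x ≡ 0 (mod 3): 7·t ≡ 0 − 6 = -6 (mod 3).
    Reduce coefficients mod 3: 1·t ≡ 0 (mod 3).
    So t ≡ 0 (mod 3).
    Then x = 6 + 7·0 = 6, valid modulo lcm(7, 3) = 21: x ≡ 6 (mod 21).
  Combine with x ≡ 3 (mod 4): since gcd(21, 4) = 1, we get a unique residue mod 84.
    Write x = 6 + 21·t and substitute into x ≡ 3 (mod 4): 21·t ≡ 3 − 6 = -3 (mod 4).
    Reduce coefficients mod 4: 1·t ≡ 1 (mod 4).
    So t ≡ 1 (mod 4).
    Then x = 6 + 21·1 = 27, valid modulo lcm(21, 4) = 84: x ≡ 27 (mod 84).
Verify: 27 mod 7 = 6 ✓, 27 mod 3 = 0 ✓, 27 mod 4 = 3 ✓.

x ≡ 27 (mod 84).


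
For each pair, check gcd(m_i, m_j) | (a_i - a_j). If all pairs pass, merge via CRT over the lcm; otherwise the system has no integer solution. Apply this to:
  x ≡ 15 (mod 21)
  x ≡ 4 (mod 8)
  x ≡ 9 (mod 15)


Moduli 21, 8, 15 are not pairwise coprime, so CRT works modulo lcm(m_i) when all pairwise compatibility conditions hold.
Pairwise compatibility: gcd(m_i, m_j) must divide a_i - a_j for every pair.
Merge one congruence at a time:
  Start: x ≡ 15 (mod 21).
  Combine with x ≡ 4 (mod 8): gcd(21, 8) = 1; 4 - 15 = -11, which IS divisible by 1, so compatible.
    Write x = 15 + 21·t and substitute into x ≡ 4 (mod 8): 21·t ≡ 4 − 15 = -11 (mod 8).
    Reduce coefficients mod 8: 5·t ≡ 5 (mod 8).
    The inverse of 5 mod 8 is 5 (since 5·5 = 25 = 3·8 + 1), so t ≡ 5·5 = 25 ≡ 1 (mod 8).
    Then x = 15 + 21·1 = 36, valid modulo lcm(21, 8) = 168: x ≡ 36 (mod 168).
  Combine with x ≡ 9 (mod 15): gcd(168, 15) = 3; 9 - 36 = -27, which IS divisible by 3, so compatible.
    Write x = 36 + 168·t and substitute into x ≡ 9 (mod 15): 168·t ≡ 9 − 36 = -27 (mod 15).
    Divide the congruence (and modulus) by g = 3: 56·t ≡ -9 (mod 5).
    Reduce coefficients mod 5: 1·t ≡ 1 (mod 5).
    So t ≡ 1 (mod 5).
    Then x = 36 + 168·1 = 204, valid modulo lcm(168, 15) = 840: x ≡ 204 (mod 840).
Verify: 204 mod 21 = 15, 204 mod 8 = 4, 204 mod 15 = 9.

x ≡ 204 (mod 840).


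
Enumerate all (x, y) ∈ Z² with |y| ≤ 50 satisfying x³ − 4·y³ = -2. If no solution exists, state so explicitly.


The equation is x³ - 4y³ = -2. For fixed y, x³ = 4·y³ − 2, so a solution requires the RHS to be a perfect cube.
Strategy: iterate y from -50 to 50, compute RHS = 4·y³ − 2, and check whether it is a (positive or negative) perfect cube.
Check small values of y:
  y = 0: RHS = -2 is not a perfect cube.
  y = 1: RHS = 2 is not a perfect cube.
  y = -1: RHS = -6 is not a perfect cube.
  y = 2: RHS = 30 is not a perfect cube.
  y = -2: RHS = -34 is not a perfect cube.
  y = 3: RHS = 106 is not a perfect cube.
  y = -3: RHS = -110 is not a perfect cube.
Continuing the search up to |y| = 50 finds no solutions either.
No (x, y) in the scanned range satisfies the equation.

No integer solutions with |y| ≤ 50.


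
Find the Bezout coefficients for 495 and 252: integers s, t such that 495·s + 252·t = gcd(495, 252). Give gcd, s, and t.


Euclidean algorithm on (495, 252) — divide until remainder is 0:
  495 = 1 · 252 + 243
  252 = 1 · 243 + 9
  243 = 27 · 9 + 0
gcd(495, 252) = 9.
Track Bezout coefficients alongside the remainders: start with r₀ = 495 = a·1 + b·0 (s = 1, t = 0) and r₁ = 252 = a·0 + b·1 (s = 0, t = 1); each new remainder r_{k+1} = r_{k-1} − q_k·r_k inherits s_{k+1} = s_{k-1} − q_k·s_k, t_{k+1} = t_{k-1} − q_k·t_k, so r_k = a·s_k + b·t_k at every step:
  q = 1: r = 243, s = 1 − 1·0 = 1, t = 0 − 1·1 = -1  (check: 495·1 + 252·(-1) = 243)
  q = 1: r = 9, s = 0 − 1·1 = -1, t = 1 − 1·(-1) = 2  (check: 495·(-1) + 252·2 = 9)
The row with r = 9 (the gcd) gives the Bezout coefficients s = -1, t = 2.
Result: 495 · (-1) + 252 · (2) = 9.

gcd(495, 252) = 9; s = -1, t = 2 (check: 495·(-1) + 252·2 = 9).


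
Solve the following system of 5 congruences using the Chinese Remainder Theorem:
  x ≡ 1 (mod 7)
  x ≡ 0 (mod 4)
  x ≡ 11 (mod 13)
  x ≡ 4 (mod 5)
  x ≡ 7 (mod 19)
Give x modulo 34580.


Product of moduli M = 7 · 4 · 13 · 5 · 19 = 34580.
Merge one congruence at a time:
  Start: x ≡ 1 (mod 7).
  Combine with x ≡ 0 (mod 4); new modulus lcm = 28.
    Write x = 1 + 7·t and substitute into x ≡ 0 (mod 4): 7·t ≡ 0 − 1 = -1 (mod 4).
    Reduce coefficients mod 4: 3·t ≡ 3 (mod 4).
    The inverse of 3 mod 4 is 3 (since 3·3 = 9 = 2·4 + 1), so t ≡ 3·3 = 9 ≡ 1 (mod 4).
    Then x = 1 + 7·1 = 8, valid modulo lcm(7, 4) = 28: x ≡ 8 (mod 28).
  Combine with x ≡ 11 (mod 13); new modulus lcm = 364.
    Write x = 8 + 28·t and substitute into x ≡ 11 (mod 13): 28·t ≡ 11 − 8 = 3 (mod 13).
    Reduce coefficients mod 13: 2·t ≡ 3 (mod 13).
    The inverse of 2 mod 13 is 7 (since 2·7 = 14 = 1·13 + 1), so t ≡ 7·3 = 21 ≡ 8 (mod 13).
    Then x = 8 + 28·8 = 232, valid modulo lcm(28, 13) = 364: x ≡ 232 (mod 364).
  Combine with x ≡ 4 (mod 5); new modulus lcm = 1820.
    Write x = 232 + 364·t and substitute into x ≡ 4 (mod 5): 364·t ≡ 4 − 232 = -228 (mod 5).
    Reduce coefficients mod 5: 4·t ≡ 2 (mod 5).
    The inverse of 4 mod 5 is 4 (since 4·4 = 16 = 3·5 + 1), so t ≡ 4·2 = 8 ≡ 3 (mod 5).
    Then x = 232 + 364·3 = 1324, valid modulo lcm(364, 5) = 1820: x ≡ 1324 (mod 1820).
  Combine with x ≡ 7 (mod 19); new modulus lcm = 34580.
    Write x = 1324 + 1820·t and substitute into x ≡ 7 (mod 19): 1820·t ≡ 7 − 1324 = -1317 (mod 19).
    Reduce coefficients mod 19: 15·t ≡ 13 (mod 19).
    The inverse of 15 mod 19 is 14 (since 15·14 = 210 = 11·19 + 1), so t ≡ 14·13 = 182 ≡ 11 (mod 19).
    Then x = 1324 + 1820·11 = 21344, valid modulo lcm(1820, 19) = 34580: x ≡ 21344 (mod 34580).
Verify against each original: 21344 mod 7 = 1, 21344 mod 4 = 0, 21344 mod 13 = 11, 21344 mod 5 = 4, 21344 mod 19 = 7.

x ≡ 21344 (mod 34580).


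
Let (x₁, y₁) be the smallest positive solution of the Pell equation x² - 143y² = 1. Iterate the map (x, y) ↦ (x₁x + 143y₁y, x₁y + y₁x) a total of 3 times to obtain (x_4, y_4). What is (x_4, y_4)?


Step 1: Find the fundamental solution (x₁, y₁) of x² - 143y² = 1.
  Expand √143 as a continued fraction. a₀ = ⌊√143⌋ = 11; iterate m_{k+1} = d_k·a_k − m_k, d_{k+1} = (143 − m_{k+1}²)/d_k, a_{k+1} = ⌊(a₀ + m_{k+1})/d_{k+1}⌋ (starting m₀ = 0, d₀ = 1), with convergents p_k = a_k·p_{k-1} + p_{k-2}, q_k = a_k·q_{k-1} + q_{k-2} (p₋₁ = 1, q₋₁ = 0):
  k = 0: a₀ = 11; p₀/q₀ = 11/1; p₀² − 143·q₀² = 121 − 143 = -22.
  k = 1: m = 11, d = 22, a = ⌊(11 + 11)/22⌋ = 1; p/q = (1·11 + 1)/(1·1 + 0) = 12/1; p² − 143·q² = 144 − 143 = 1.
  The first convergent with p² − 143·q² = 1 gives the fundamental solution (x₁, y₁) = (12, 1).
Step 2: Apply the recurrence (x_{n+1}, y_{n+1}) = (x₁x_n + 143y₁y_n, x₁y_n + y₁x_n) repeatedly.
  From (x_1, y_1) = (12, 1): x_2 = 12·12 + 143·1·1 = 287; y_2 = 12·1 + 1·12 = 24.
  From (x_2, y_2) = (287, 24): x_3 = 12·287 + 143·1·24 = 6876; y_3 = 12·24 + 1·287 = 575.
  From (x_3, y_3) = (6876, 575): x_4 = 12·6876 + 143·1·575 = 164737; y_4 = 12·575 + 1·6876 = 13776.
Step 3: Verify x_4² - 143·y_4² = 27138279169 - 27138279168 = 1 (should be 1). ✓

(x_1, y_1) = (12, 1); (x_4, y_4) = (164737, 13776).


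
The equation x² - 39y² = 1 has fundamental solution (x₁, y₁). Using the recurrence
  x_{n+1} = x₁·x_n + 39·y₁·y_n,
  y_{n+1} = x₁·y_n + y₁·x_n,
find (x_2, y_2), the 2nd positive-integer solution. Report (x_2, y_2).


Step 1: Find the fundamental solution (x₁, y₁) of x² - 39y² = 1.
  Expand √39 as a continued fraction. a₀ = ⌊√39⌋ = 6; iterate m_{k+1} = d_k·a_k − m_k, d_{k+1} = (39 − m_{k+1}²)/d_k, a_{k+1} = ⌊(a₀ + m_{k+1})/d_{k+1}⌋ (starting m₀ = 0, d₀ = 1), with convergents p_k = a_k·p_{k-1} + p_{k-2}, q_k = a_k·q_{k-1} + q_{k-2} (p₋₁ = 1, q₋₁ = 0):
  k = 0: a₀ = 6; p₀/q₀ = 6/1; p₀² − 39·q₀² = 36 − 39 = -3.
  k = 1: m = 6, d = 3, a = ⌊(6 + 6)/3⌋ = 4; p/q = (4·6 + 1)/(4·1 + 0) = 25/4; p² − 39·q² = 625 − 624 = 1.
  The first convergent with p² − 39·q² = 1 gives the fundamental solution (x₁, y₁) = (25, 4).
Step 2: Apply the recurrence (x_{n+1}, y_{n+1}) = (x₁x_n + 39y₁y_n, x₁y_n + y₁x_n) repeatedly.
  From (x_1, y_1) = (25, 4): x_2 = 25·25 + 39·4·4 = 1249; y_2 = 25·4 + 4·25 = 200.
Step 3: Verify x_2² - 39·y_2² = 1560001 - 1560000 = 1 (should be 1). ✓

(x_1, y_1) = (25, 4); (x_2, y_2) = (1249, 200).


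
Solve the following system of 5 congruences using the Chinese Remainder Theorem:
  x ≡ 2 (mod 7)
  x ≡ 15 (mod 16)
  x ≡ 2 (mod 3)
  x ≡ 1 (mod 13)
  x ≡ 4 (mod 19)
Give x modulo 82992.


Product of moduli M = 7 · 16 · 3 · 13 · 19 = 82992.
Merge one congruence at a time:
  Start: x ≡ 2 (mod 7).
  Combine with x ≡ 15 (mod 16); new modulus lcm = 112.
    Write x = 2 + 7·t and substitute into x ≡ 15 (mod 16): 7·t ≡ 15 − 2 = 13 (mod 16).
    The inverse of 7 mod 16 is 7 (since 7·7 = 49 = 3·16 + 1), so t ≡ 7·13 = 91 ≡ 11 (mod 16).
    Then x = 2 + 7·11 = 79, valid modulo lcm(7, 16) = 112: x ≡ 79 (mod 112).
  Combine with x ≡ 2 (mod 3); new modulus lcm = 336.
    Write x = 79 + 112·t and substitute into x ≡ 2 (mod 3): 112·t ≡ 2 − 79 = -77 (mod 3).
    Reduce coefficients mod 3: 1·t ≡ 1 (mod 3).
    So t ≡ 1 (mod 3).
    Then x = 79 + 112·1 = 191, valid modulo lcm(112, 3) = 336: x ≡ 191 (mod 336).
  Combine with x ≡ 1 (mod 13); new modulus lcm = 4368.
    Write x = 191 + 336·t and substitute into x ≡ 1 (mod 13): 336·t ≡ 1 − 191 = -190 (mod 13).
    Reduce coefficients mod 13: 11·t ≡ 5 (mod 13).
    The inverse of 11 mod 13 is 6 (since 11·6 = 66 = 5·13 + 1), so t ≡ 6·5 = 30 ≡ 4 (mod 13).
    Then x = 191 + 336·4 = 1535, valid modulo lcm(336, 13) = 4368: x ≡ 1535 (mod 4368).
  Combine with x ≡ 4 (mod 19); new modulus lcm = 82992.
    Write x = 1535 + 4368·t and substitute into x ≡ 4 (mod 19): 4368·t ≡ 4 − 1535 = -1531 (mod 19).
    Reduce coefficients mod 19: 17·t ≡ 8 (mod 19).
    The inverse of 17 mod 19 is 9 (since 17·9 = 153 = 8·19 + 1), so t ≡ 9·8 = 72 ≡ 15 (mod 19).
    Then x = 1535 + 4368·15 = 67055, valid modulo lcm(4368, 19) = 82992: x ≡ 67055 (mod 82992).
Verify against each original: 67055 mod 7 = 2, 67055 mod 16 = 15, 67055 mod 3 = 2, 67055 mod 13 = 1, 67055 mod 19 = 4.

x ≡ 67055 (mod 82992).


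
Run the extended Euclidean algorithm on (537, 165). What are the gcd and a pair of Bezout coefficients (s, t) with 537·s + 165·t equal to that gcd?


Euclidean algorithm on (537, 165) — divide until remainder is 0:
  537 = 3 · 165 + 42
  165 = 3 · 42 + 39
  42 = 1 · 39 + 3
  39 = 13 · 3 + 0
gcd(537, 165) = 3.
Track Bezout coefficients alongside the remainders: start with r₀ = 537 = a·1 + b·0 (s = 1, t = 0) and r₁ = 165 = a·0 + b·1 (s = 0, t = 1); each new remainder r_{k+1} = r_{k-1} − q_k·r_k inherits s_{k+1} = s_{k-1} − q_k·s_k, t_{k+1} = t_{k-1} − q_k·t_k, so r_k = a·s_k + b·t_k at every step:
  q = 3: r = 42, s = 1 − 3·0 = 1, t = 0 − 3·1 = -3  (check: 537·1 + 165·(-3) = 42)
  q = 3: r = 39, s = 0 − 3·1 = -3, t = 1 − 3·(-3) = 10  (check: 537·(-3) + 165·10 = 39)
  q = 1: r = 3, s = 1 − 1·(-3) = 4, t = -3 − 1·10 = -13  (check: 537·4 + 165·(-13) = 3)
The row with r = 3 (the gcd) gives the Bezout coefficients s = 4, t = -13.
Result: 537 · (4) + 165 · (-13) = 3.

gcd(537, 165) = 3; s = 4, t = -13 (check: 537·4 + 165·(-13) = 3).


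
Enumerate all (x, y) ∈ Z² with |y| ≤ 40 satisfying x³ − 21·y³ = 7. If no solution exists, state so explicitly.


The equation is x³ - 21y³ = 7. For fixed y, x³ = 21·y³ + 7, so a solution requires the RHS to be a perfect cube.
Strategy: iterate y from -40 to 40, compute RHS = 21·y³ + 7, and check whether it is a (positive or negative) perfect cube.
Check small values of y:
  y = 0: RHS = 7 is not a perfect cube.
  y = 1: RHS = 28 is not a perfect cube.
  y = -1: RHS = -14 is not a perfect cube.
  y = 2: RHS = 175 is not a perfect cube.
  y = -2: RHS = -161 is not a perfect cube.
  y = 3: RHS = 574 is not a perfect cube.
  y = -3: RHS = -560 is not a perfect cube.
Continuing the search up to |y| = 40 finds no solutions either.
No (x, y) in the scanned range satisfies the equation.

No integer solutions with |y| ≤ 40.


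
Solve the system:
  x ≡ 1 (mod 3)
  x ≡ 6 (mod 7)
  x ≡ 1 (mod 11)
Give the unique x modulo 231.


Moduli 3, 7, 11 are pairwise coprime; by CRT there is a unique solution modulo M = 3 · 7 · 11 = 231.
Solve pairwise, accumulating the modulus:
  Start with x ≡ 1 (mod 3).
  Combine with x ≡ 6 (mod 7): since gcd(3, 7) = 1, we get a unique residue mod 21.
    Write x = 1 + 3·t and substitute into x ≡ 6 (mod 7): 3·t ≡ 6 − 1 = 5 (mod 7).
    The inverse of 3 mod 7 is 5 (since 3·5 = 15 = 2·7 + 1), so t ≡ 5·5 = 25 ≡ 4 (mod 7).
    Then x = 1 + 3·4 = 13, valid modulo lcm(3, 7) = 21: x ≡ 13 (mod 21).
  Combine with x ≡ 1 (mod 11): since gcd(21, 11) = 1, we get a unique residue mod 231.
    Write x = 13 + 21·t and substitute into x ≡ 1 (mod 11): 21·t ≡ 1 − 13 = -12 (mod 11).
    Reduce coefficients mod 11: 10·t ≡ 10 (mod 11).
    The inverse of 10 mod 11 is 10 (since 10·10 = 100 = 9·11 + 1), so t ≡ 10·10 = 100 ≡ 1 (mod 11).
    Then x = 13 + 21·1 = 34, valid modulo lcm(21, 11) = 231: x ≡ 34 (mod 231).
Verify: 34 mod 3 = 1 ✓, 34 mod 7 = 6 ✓, 34 mod 11 = 1 ✓.

x ≡ 34 (mod 231).


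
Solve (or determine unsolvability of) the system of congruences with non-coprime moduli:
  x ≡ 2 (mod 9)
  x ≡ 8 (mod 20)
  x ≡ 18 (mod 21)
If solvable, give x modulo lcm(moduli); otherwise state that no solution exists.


Moduli 9, 20, 21 are not pairwise coprime, so CRT works modulo lcm(m_i) when all pairwise compatibility conditions hold.
Pairwise compatibility: gcd(m_i, m_j) must divide a_i - a_j for every pair.
Merge one congruence at a time:
  Start: x ≡ 2 (mod 9).
  Combine with x ≡ 8 (mod 20): gcd(9, 20) = 1; 8 - 2 = 6, which IS divisible by 1, so compatible.
    Write x = 2 + 9·t and substitute into x ≡ 8 (mod 20): 9·t ≡ 8 − 2 = 6 (mod 20).
    The inverse of 9 mod 20 is 9 (since 9·9 = 81 = 4·20 + 1), so t ≡ 9·6 = 54 ≡ 14 (mod 20).
    Then x = 2 + 9·14 = 128, valid modulo lcm(9, 20) = 180: x ≡ 128 (mod 180).
  Combine with x ≡ 18 (mod 21): gcd(180, 21) = 3, and 18 - 128 = -110 is NOT divisible by 3.
    ⇒ system is inconsistent (no integer solution).

No solution (the system is inconsistent).


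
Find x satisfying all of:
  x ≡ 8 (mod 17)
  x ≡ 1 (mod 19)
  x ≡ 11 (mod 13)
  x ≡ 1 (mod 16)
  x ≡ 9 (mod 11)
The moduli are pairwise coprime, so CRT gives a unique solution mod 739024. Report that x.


Product of moduli M = 17 · 19 · 13 · 16 · 11 = 739024.
Merge one congruence at a time:
  Start: x ≡ 8 (mod 17).
  Combine with x ≡ 1 (mod 19); new modulus lcm = 323.
    Write x = 8 + 17·t and substitute into x ≡ 1 (mod 19): 17·t ≡ 1 − 8 = -7 (mod 19).
    Reduce coefficients mod 19: 17·t ≡ 12 (mod 19).
    The inverse of 17 mod 19 is 9 (since 17·9 = 153 = 8·19 + 1), so t ≡ 9·12 = 108 ≡ 13 (mod 19).
    Then x = 8 + 17·13 = 229, valid modulo lcm(17, 19) = 323: x ≡ 229 (mod 323).
  Combine with x ≡ 11 (mod 13); new modulus lcm = 4199.
    Write x = 229 + 323·t and substitute into x ≡ 11 (mod 13): 323·t ≡ 11 − 229 = -218 (mod 13).
    Reduce coefficients mod 13: 11·t ≡ 3 (mod 13).
    The inverse of 11 mod 13 is 6 (since 11·6 = 66 = 5·13 + 1), so t ≡ 6·3 = 18 ≡ 5 (mod 13).
    Then x = 229 + 323·5 = 1844, valid modulo lcm(323, 13) = 4199: x ≡ 1844 (mod 4199).
  Combine with x ≡ 1 (mod 16); new modulus lcm = 67184.
    Write x = 1844 + 4199·t and substitute into x ≡ 1 (mod 16): 4199·t ≡ 1 − 1844 = -1843 (mod 16).
    Reduce coefficients mod 16: 7·t ≡ 13 (mod 16).
    The inverse of 7 mod 16 is 7 (since 7·7 = 49 = 3·16 + 1), so t ≡ 7·13 = 91 ≡ 11 (mod 16).
    Then x = 1844 + 4199·11 = 48033, valid modulo lcm(4199, 16) = 67184: x ≡ 48033 (mod 67184).
  Combine with x ≡ 9 (mod 11); new modulus lcm = 739024.
    Write x = 48033 + 67184·t and substitute into x ≡ 9 (mod 11): 67184·t ≡ 9 − 48033 = -48024 (mod 11).
    Reduce coefficients mod 11: 7·t ≡ 2 (mod 11).
    The inverse of 7 mod 11 is 8 (since 7·8 = 56 = 5·11 + 1), so t ≡ 8·2 = 16 ≡ 5 (mod 11).
    Then x = 48033 + 67184·5 = 383953, valid modulo lcm(67184, 11) = 739024: x ≡ 383953 (mod 739024).
Verify against each original: 383953 mod 17 = 8, 383953 mod 19 = 1, 383953 mod 13 = 11, 383953 mod 16 = 1, 383953 mod 11 = 9.

x ≡ 383953 (mod 739024).


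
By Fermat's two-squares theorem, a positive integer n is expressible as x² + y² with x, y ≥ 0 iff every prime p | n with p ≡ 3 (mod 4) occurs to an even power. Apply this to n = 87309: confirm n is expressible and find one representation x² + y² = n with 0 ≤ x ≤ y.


Step 1: Factor n = 87309 = 3^2 · 89 · 109.
Step 2: Check the mod-4 condition on each prime factor: 3 ≡ 3 (mod 4), exponent 2 (must be even); 89 ≡ 1 (mod 4), exponent 1; 109 ≡ 1 (mod 4), exponent 1.
All primes ≡ 3 (mod 4) appear to even exponent (or don't appear), so by the two-squares theorem n IS expressible as a sum of two squares.
Step 3: Build a representation. Group n = k² · m with k = 3 and m = 89 · 109 = 9701 (a product of primes ≡ 1 (mod 4)); a representation of m scales to one of n via (k·x)² + (k·y)² = k²(x² + y²). Each prime p ≡ 1 (mod 4) is itself a sum of two squares; find a² by testing p − a² for a perfect square:
  89: 89 − 1² = 88, 89 − 2² = 85, 89 − 3² = 80, 89 − 4² = 73, 89 − 5² = 64 = 8² ⇒ 89 = 5² + 8².
  109: 109 − 1² = 108, 109 − 2² = 105, 109 − 3² = 100 = 10² ⇒ 109 = 3² + 10².
  Combine using the Brahmagupta–Fibonacci identity (a² + b²)(c² + d²) = (ac − bd)² + (ad + bc)² = (ac + bd)² + (ad − bc)²:
  89 · 109 = 9701: from (5² + 8²)(3² + 10²), take (5·3 − 8·10, 5·10 + 8·3) = (15 − 80, 50 + 24) = (-65, 74); dropping signs (only squares matter) gives (65, 74); check 65² + 74² = 4225 + 5476 = 9701 ✓.
  Scale by k = 3: (3·65, 3·74) = (195, 222).
Step 4: Order so x ≤ y and verify: 195² + 222² = 38025 + 49284 = 87309 = n. ✓

n = 87309 = 195² + 222² (one valid representation with x ≤ y).


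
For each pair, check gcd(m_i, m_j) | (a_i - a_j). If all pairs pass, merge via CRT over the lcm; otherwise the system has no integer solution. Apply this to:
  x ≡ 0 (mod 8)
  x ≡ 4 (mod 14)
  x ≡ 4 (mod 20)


Moduli 8, 14, 20 are not pairwise coprime, so CRT works modulo lcm(m_i) when all pairwise compatibility conditions hold.
Pairwise compatibility: gcd(m_i, m_j) must divide a_i - a_j for every pair.
Merge one congruence at a time:
  Start: x ≡ 0 (mod 8).
  Combine with x ≡ 4 (mod 14): gcd(8, 14) = 2; 4 - 0 = 4, which IS divisible by 2, so compatible.
    Write x = 0 + 8·t and substitute into x ≡ 4 (mod 14): 8·t ≡ 4 − 0 = 4 (mod 14).
    Divide the congruence (and modulus) by g = 2: 4·t ≡ 2 (mod 7).
    The inverse of 4 mod 7 is 2 (since 4·2 = 8 = 1·7 + 1), so t ≡ 2·2 = 4 ≡ 4 (mod 7).
    Then x = 0 + 8·4 = 32, valid modulo lcm(8, 14) = 56: x ≡ 32 (mod 56).
  Combine with x ≡ 4 (mod 20): gcd(56, 20) = 4; 4 - 32 = -28, which IS divisible by 4, so compatible.
    Write x = 32 + 56·t and substitute into x ≡ 4 (mod 20): 56·t ≡ 4 − 32 = -28 (mod 20).
    Divide the congruence (and modulus) by g = 4: 14·t ≡ -7 (mod 5).
    Reduce coefficients mod 5: 4·t ≡ 3 (mod 5).
    The inverse of 4 mod 5 is 4 (since 4·4 = 16 = 3·5 + 1), so t ≡ 4·3 = 12 ≡ 2 (mod 5).
    Then x = 32 + 56·2 = 144, valid modulo lcm(56, 20) = 280: x ≡ 144 (mod 280).
Verify: 144 mod 8 = 0, 144 mod 14 = 4, 144 mod 20 = 4.

x ≡ 144 (mod 280).


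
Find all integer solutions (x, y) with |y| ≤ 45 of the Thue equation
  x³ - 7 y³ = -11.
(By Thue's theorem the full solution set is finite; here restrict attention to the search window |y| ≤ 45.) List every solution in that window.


The equation is x³ - 7y³ = -11. For fixed y, x³ = 7·y³ − 11, so a solution requires the RHS to be a perfect cube.
Strategy: iterate y from -45 to 45, compute RHS = 7·y³ − 11, and check whether it is a (positive or negative) perfect cube.
Check small values of y:
  y = 0: RHS = -11 is not a perfect cube.
  y = 1: RHS = -4 is not a perfect cube.
  y = -1: RHS = -18 is not a perfect cube.
  y = 2: RHS = 45 is not a perfect cube.
  y = -2: RHS = -67 is not a perfect cube.
  y = 3: RHS = 178 is not a perfect cube.
  y = -3: RHS = -200 is not a perfect cube.
Continuing the search up to |y| = 45 finds no solutions either.
No (x, y) in the scanned range satisfies the equation.

No integer solutions with |y| ≤ 45.


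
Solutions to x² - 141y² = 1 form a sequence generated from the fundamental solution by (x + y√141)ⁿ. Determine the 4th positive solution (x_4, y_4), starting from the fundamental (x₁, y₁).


Step 1: Find the fundamental solution (x₁, y₁) of x² - 141y² = 1.
  Expand √141 as a continued fraction. a₀ = ⌊√141⌋ = 11; iterate m_{k+1} = d_k·a_k − m_k, d_{k+1} = (141 − m_{k+1}²)/d_k, a_{k+1} = ⌊(a₀ + m_{k+1})/d_{k+1}⌋ (starting m₀ = 0, d₀ = 1), with convergents p_k = a_k·p_{k-1} + p_{k-2}, q_k = a_k·q_{k-1} + q_{k-2} (p₋₁ = 1, q₋₁ = 0):
  k = 0: a₀ = 11; p₀/q₀ = 11/1; p₀² − 141·q₀² = 121 − 141 = -20.
  k = 1: m = 11, d = 20, a = ⌊(11 + 11)/20⌋ = 1; p/q = (1·11 + 1)/(1·1 + 0) = 12/1; p² − 141·q² = 144 − 141 = 3.
  k = 2: m = 9, d = 3, a = ⌊(11 + 9)/3⌋ = 6; p/q = (6·12 + 11)/(6·1 + 1) = 83/7; p² − 141·q² = 6889 − 6909 = -20.
  k = 3: m = 9, d = 20, a = ⌊(11 + 9)/20⌋ = 1; p/q = (1·83 + 12)/(1·7 + 1) = 95/8; p² − 141·q² = 9025 − 9024 = 1.
  The first convergent with p² − 141·q² = 1 gives the fundamental solution (x₁, y₁) = (95, 8).
Step 2: Apply the recurrence (x_{n+1}, y_{n+1}) = (x₁x_n + 141y₁y_n, x₁y_n + y₁x_n) repeatedly.
  From (x_1, y_1) = (95, 8): x_2 = 95·95 + 141·8·8 = 18049; y_2 = 95·8 + 8·95 = 1520.
  From (x_2, y_2) = (18049, 1520): x_3 = 95·18049 + 141·8·1520 = 3429215; y_3 = 95·1520 + 8·18049 = 288792.
  From (x_3, y_3) = (3429215, 288792): x_4 = 95·3429215 + 141·8·288792 = 651532801; y_4 = 95·288792 + 8·3429215 = 54868960.
Step 3: Verify x_4² - 141·y_4² = 424494990778905601 - 424494990778905600 = 1 (should be 1). ✓

(x_1, y_1) = (95, 8); (x_4, y_4) = (651532801, 54868960).


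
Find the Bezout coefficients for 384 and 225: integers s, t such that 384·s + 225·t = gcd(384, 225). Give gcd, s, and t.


Euclidean algorithm on (384, 225) — divide until remainder is 0:
  384 = 1 · 225 + 159
  225 = 1 · 159 + 66
  159 = 2 · 66 + 27
  66 = 2 · 27 + 12
  27 = 2 · 12 + 3
  12 = 4 · 3 + 0
gcd(384, 225) = 3.
Track Bezout coefficients alongside the remainders: start with r₀ = 384 = a·1 + b·0 (s = 1, t = 0) and r₁ = 225 = a·0 + b·1 (s = 0, t = 1); each new remainder r_{k+1} = r_{k-1} − q_k·r_k inherits s_{k+1} = s_{k-1} − q_k·s_k, t_{k+1} = t_{k-1} − q_k·t_k, so r_k = a·s_k + b·t_k at every step:
  q = 1: r = 159, s = 1 − 1·0 = 1, t = 0 − 1·1 = -1  (check: 384·1 + 225·(-1) = 159)
  q = 1: r = 66, s = 0 − 1·1 = -1, t = 1 − 1·(-1) = 2  (check: 384·(-1) + 225·2 = 66)
  q = 2: r = 27, s = 1 − 2·(-1) = 3, t = -1 − 2·2 = -5  (check: 384·3 + 225·(-5) = 27)
  q = 2: r = 12, s = -1 − 2·3 = -7, t = 2 − 2·(-5) = 12  (check: 384·(-7) + 225·12 = 12)
  q = 2: r = 3, s = 3 − 2·(-7) = 17, t = -5 − 2·12 = -29  (check: 384·17 + 225·(-29) = 3)
The row with r = 3 (the gcd) gives the Bezout coefficients s = 17, t = -29.
Result: 384 · (17) + 225 · (-29) = 3.

gcd(384, 225) = 3; s = 17, t = -29 (check: 384·17 + 225·(-29) = 3).


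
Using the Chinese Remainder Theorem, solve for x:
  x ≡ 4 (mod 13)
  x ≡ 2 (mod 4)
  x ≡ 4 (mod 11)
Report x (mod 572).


Moduli 13, 4, 11 are pairwise coprime; by CRT there is a unique solution modulo M = 13 · 4 · 11 = 572.
Solve pairwise, accumulating the modulus:
  Start with x ≡ 4 (mod 13).
  Combine with x ≡ 2 (mod 4): since gcd(13, 4) = 1, we get a unique residue mod 52.
    Write x = 4 + 13·t and substitute into x ≡ 2 (mod 4): 13·t ≡ 2 − 4 = -2 (mod 4).
    Reduce coefficients mod 4: 1·t ≡ 2 (mod 4).
    So t ≡ 2 (mod 4).
    Then x = 4 + 13·2 = 30, valid modulo lcm(13, 4) = 52: x ≡ 30 (mod 52).
  Combine with x ≡ 4 (mod 11): since gcd(52, 11) = 1, we get a unique residue mod 572.
    Write x = 30 + 52·t and substitute into x ≡ 4 (mod 11): 52·t ≡ 4 − 30 = -26 (mod 11).
    Reduce coefficients mod 11: 8·t ≡ 7 (mod 11).
    The inverse of 8 mod 11 is 7 (since 8·7 = 56 = 5·11 + 1), so t ≡ 7·7 = 49 ≡ 5 (mod 11).
    Then x = 30 + 52·5 = 290, valid modulo lcm(52, 11) = 572: x ≡ 290 (mod 572).
Verify: 290 mod 13 = 4 ✓, 290 mod 4 = 2 ✓, 290 mod 11 = 4 ✓.

x ≡ 290 (mod 572).


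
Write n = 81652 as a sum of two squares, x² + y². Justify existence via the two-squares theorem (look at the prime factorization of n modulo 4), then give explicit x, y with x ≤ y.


Step 1: Factor n = 81652 = 2^2 · 137 · 149.
Step 2: Check the mod-4 condition on each prime factor: 2 = 2 (special); 137 ≡ 1 (mod 4), exponent 1; 149 ≡ 1 (mod 4), exponent 1.
All primes ≡ 3 (mod 4) appear to even exponent (or don't appear), so by the two-squares theorem n IS expressible as a sum of two squares.
Step 3: Build a representation. Group n = k² · m with k = 2 and m = 137 · 149 = 20413 (a product of primes ≡ 1 (mod 4)); a representation of m scales to one of n via (k·x)² + (k·y)² = k²(x² + y²). Each prime p ≡ 1 (mod 4) is itself a sum of two squares; find a² by testing p − a² for a perfect square:
  137: 137 − 1² = 136, 137 − 2² = 133, 137 − 3² = 128, 137 − 4² = 121 = 11² ⇒ 137 = 4² + 11².
  149: 149 − 1² = 148, 149 − 2² = 145, 149 − 3² = 140, 149 − 4² = 133, 149 − 5² = 124, 149 − 6² = 113, 149 − 7² = 100 = 10² ⇒ 149 = 7² + 10².
  Combine using the Brahmagupta–Fibonacci identity (a² + b²)(c² + d²) = (ac − bd)² + (ad + bc)² = (ac + bd)² + (ad − bc)²:
  137 · 149 = 20413: from (4² + 11²)(7² + 10²), take (4·7 − 11·10, 4·10 + 11·7) = (28 − 110, 40 + 77) = (-82, 117); dropping signs (only squares matter) gives (82, 117); check 82² + 117² = 6724 + 13689 = 20413 ✓.
  Scale by k = 2: (2·82, 2·117) = (164, 234).
Step 4: Order so x ≤ y and verify: 164² + 234² = 26896 + 54756 = 81652 = n. ✓

n = 81652 = 164² + 234² (one valid representation with x ≤ y).


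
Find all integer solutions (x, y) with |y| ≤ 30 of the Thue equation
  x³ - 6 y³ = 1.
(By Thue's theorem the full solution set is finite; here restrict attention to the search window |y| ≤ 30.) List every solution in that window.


The equation is x³ - 6y³ = 1. For fixed y, x³ = 6·y³ + 1, so a solution requires the RHS to be a perfect cube.
Strategy: iterate y from -30 to 30, compute RHS = 6·y³ + 1, and check whether it is a (positive or negative) perfect cube.
Check small values of y:
  y = 0: RHS = 1 = (1)³ ⇒ x = 1 works.
  y = 1: RHS = 7 is not a perfect cube.
  y = -1: RHS = -5 is not a perfect cube.
  y = 2: RHS = 49 is not a perfect cube.
  y = -2: RHS = -47 is not a perfect cube.
  y = 3: RHS = 163 is not a perfect cube.
  y = -3: RHS = -161 is not a perfect cube.
Continuing the search up to |y| = 30 finds no further solutions beyond those listed.
Collected solutions: (1, 0).

Solutions (with |y| ≤ 30): (1, 0).


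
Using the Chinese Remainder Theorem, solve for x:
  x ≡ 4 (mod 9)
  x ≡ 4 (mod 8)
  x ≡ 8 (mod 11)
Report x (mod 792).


Moduli 9, 8, 11 are pairwise coprime; by CRT there is a unique solution modulo M = 9 · 8 · 11 = 792.
Solve pairwise, accumulating the modulus:
  Start with x ≡ 4 (mod 9).
  Combine with x ≡ 4 (mod 8): since gcd(9, 8) = 1, we get a unique residue mod 72.
    Write x = 4 + 9·t and substitute into x ≡ 4 (mod 8): 9·t ≡ 4 − 4 = 0 (mod 8).
    Reduce coefficients mod 8: 1·t ≡ 0 (mod 8).
    So t ≡ 0 (mod 8).
    Then x = 4 + 9·0 = 4, valid modulo lcm(9, 8) = 72: x ≡ 4 (mod 72).
  Combine with x ≡ 8 (mod 11): since gcd(72, 11) = 1, we get a unique residue mod 792.
    Write x = 4 + 72·t and substitute into x ≡ 8 (mod 11): 72·t ≡ 8 − 4 = 4 (mod 11).
    Reduce coefficients mod 11: 6·t ≡ 4 (mod 11).
    The inverse of 6 mod 11 is 2 (since 6·2 = 12 = 1·11 + 1), so t ≡ 2·4 = 8 ≡ 8 (mod 11).
    Then x = 4 + 72·8 = 580, valid modulo lcm(72, 11) = 792: x ≡ 580 (mod 792).
Verify: 580 mod 9 = 4 ✓, 580 mod 8 = 4 ✓, 580 mod 11 = 8 ✓.

x ≡ 580 (mod 792).


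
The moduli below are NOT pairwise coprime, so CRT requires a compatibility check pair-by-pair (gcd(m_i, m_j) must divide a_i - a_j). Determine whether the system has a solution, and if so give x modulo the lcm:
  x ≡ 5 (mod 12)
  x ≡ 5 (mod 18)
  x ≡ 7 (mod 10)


Moduli 12, 18, 10 are not pairwise coprime, so CRT works modulo lcm(m_i) when all pairwise compatibility conditions hold.
Pairwise compatibility: gcd(m_i, m_j) must divide a_i - a_j for every pair.
Merge one congruence at a time:
  Start: x ≡ 5 (mod 12).
  Combine with x ≡ 5 (mod 18): gcd(12, 18) = 6; 5 - 5 = 0, which IS divisible by 6, so compatible.
    Write x = 5 + 12·t and substitute into x ≡ 5 (mod 18): 12·t ≡ 5 − 5 = 0 (mod 18).
    Divide the congruence (and modulus) by g = 6: 2·t ≡ 0 (mod 3).
    The inverse of 2 mod 3 is 2 (since 2·2 = 4 = 1·3 + 1), so t ≡ 2·0 = 0 ≡ 0 (mod 3).
    Then x = 5 + 12·0 = 5, valid modulo lcm(12, 18) = 36: x ≡ 5 (mod 36).
  Combine with x ≡ 7 (mod 10): gcd(36, 10) = 2; 7 - 5 = 2, which IS divisible by 2, so compatible.
    Write x = 5 + 36·t and substitute into x ≡ 7 (mod 10): 36·t ≡ 7 − 5 = 2 (mod 10).
    Divide the congruence (and modulus) by g = 2: 18·t ≡ 1 (mod 5).
    Reduce coefficients mod 5: 3·t ≡ 1 (mod 5).
    The inverse of 3 mod 5 is 2 (since 3·2 = 6 = 1·5 + 1), so t ≡ 2·1 = 2 ≡ 2 (mod 5).
    Then x = 5 + 36·2 = 77, valid modulo lcm(36, 10) = 180: x ≡ 77 (mod 180).
Verify: 77 mod 12 = 5, 77 mod 18 = 5, 77 mod 10 = 7.

x ≡ 77 (mod 180).
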